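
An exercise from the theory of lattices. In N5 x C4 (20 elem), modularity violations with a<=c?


Modular law: if a <= c then a v (b ^ c) = (a v b) ^ c.
Check all triples (a,b,c) with a <= c among 20 elements.
  e.g. a=(a,0), b=(c,0), c=(b,0): lhs=(a,0) != rhs=(b,0)
  e.g. a=(a,0), b=(c,1), c=(b,0): lhs=(a,0) != rhs=(b,0)
Total violating triples: 40


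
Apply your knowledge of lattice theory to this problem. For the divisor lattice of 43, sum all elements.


sigma(n) = sum of divisors.
Divisors of 43: [1, 43]
Sum = 44


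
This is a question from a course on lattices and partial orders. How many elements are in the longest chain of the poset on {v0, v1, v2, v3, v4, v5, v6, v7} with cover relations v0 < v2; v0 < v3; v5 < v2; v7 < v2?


A chain is a totally ordered subset; we count the number of elements in a maximum chain.
Compute, for each element x, the size of the longest chain ending at x:
  v0: 1
  v1: 1
  v4: 1
  v5: 1
  v6: 1
  v7: 1
  ...
A maximum chain: v0 < v2
Number of elements in the longest chain: 2


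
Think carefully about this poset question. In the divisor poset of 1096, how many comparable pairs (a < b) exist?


A comparable pair {a,b} has a < b or b < a in the order.
Count unordered pairs where one element is strictly below the other.
Examples: {1,2}, {1,4}, {1,8}, {1,137}, ...
Total comparable pairs: 22


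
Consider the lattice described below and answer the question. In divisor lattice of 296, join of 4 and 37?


In a divisor lattice, join = lcm (least common multiple).
gcd(4,37) = 1
lcm(4,37) = 4*37/gcd = 148/1 = 148


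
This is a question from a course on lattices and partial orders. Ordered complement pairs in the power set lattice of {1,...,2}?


Complement pair (a,b): a meet b = bottom, a join b = top.
Here: A intersect B = {} and A union B = {1,...,2}.
Pairs found: ({},{1,2}), ({1},{2}), ({2},{1}), ({1,2},{})
Total ordered pairs: 4


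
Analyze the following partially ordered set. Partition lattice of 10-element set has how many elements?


B(n) = number of set partitions of an n-element set.
B(n) satisfies the recurrence: B(n+1) = sum_k C(n,k)*B(k).
B(10) = 115975


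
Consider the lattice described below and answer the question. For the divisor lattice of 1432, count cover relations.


A cover relation a -< b holds when a < b with no c strictly between.
Cover relations:
  1 -< 2
  1 -< 179
  2 -< 4
  2 -< 358
  4 -< 8
  4 -< 716
  8 -< 1432
  179 -< 358
  ...2 more
Total: 10


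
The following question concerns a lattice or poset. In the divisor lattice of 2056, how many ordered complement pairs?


Complement pair (a,b): a meet b = bottom, a join b = top.
Here: gcd(a,b)=1 and lcm(a,b)=2056, i.e. a*b=2056 with a,b coprime.
Pairs found: (1,2056), (8,257), (257,8), (2056,1)
Total ordered pairs: 4


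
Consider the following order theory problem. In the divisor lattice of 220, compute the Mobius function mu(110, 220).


In a divisor lattice, mu(a,b) = mu(b/a) where mu is the classical Mobius function.
b/a = 220/110 = 2
Prime factorization of 2: primes [2]
2 is squarefree with 1 prime factor(s), so mu(2) = (-1)^1 = -1


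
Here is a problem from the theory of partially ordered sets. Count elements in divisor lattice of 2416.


Divisors of 2416: [1, 2, 4, 8, 16, 151, 302, 604, 1208, 2416]
Count: 10


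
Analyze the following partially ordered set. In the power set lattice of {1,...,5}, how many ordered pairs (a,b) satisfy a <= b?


The order relation is {(a,b) : a <= b}, reflexive so it includes (a,a).
Examples: ({},{}), ({},{1,2}), ({},{1,2,3}), ({},{1,2,3,4}), ({},{1,2,3,4,5}), ...
Total ordered pairs: 243


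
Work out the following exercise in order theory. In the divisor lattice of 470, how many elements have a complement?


An element a is complemented if some b has a meet b = bottom, a join b = top.
a is complemented iff gcd(a, n/a)=1, i.e. a is a unitary divisor of 470.
Complemented elements: 1, 2, 5, 10, 47, 94, ... (2 more)
Count: 8


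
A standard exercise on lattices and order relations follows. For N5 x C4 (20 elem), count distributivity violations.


Distributive law: a ^ (b v c) = (a ^ b) v (a ^ c).
Check all 20^3 = 8000 ordered triples (a,b,c).
  e.g. a=(b,0), b=(a,0), c=(c,0): lhs=(b,0) != rhs=(a,0)
  e.g. a=(b,0), b=(a,0), c=(c,1): lhs=(b,0) != rhs=(a,0)
Total violating triples: 128


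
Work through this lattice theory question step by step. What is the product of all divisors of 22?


Divisors of 22: [1, 2, 11, 22]
Product = n^(d(n)/2) = 22^(4/2)
Product = 484


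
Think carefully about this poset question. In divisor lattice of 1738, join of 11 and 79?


In a divisor lattice, join = lcm (least common multiple).
gcd(11,79) = 1
lcm(11,79) = 11*79/gcd = 869/1 = 869


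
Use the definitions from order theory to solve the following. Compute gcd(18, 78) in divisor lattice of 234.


In a divisor lattice, meet = gcd (greatest common divisor).
By Euclidean algorithm or factoring: gcd(18,78) = 6


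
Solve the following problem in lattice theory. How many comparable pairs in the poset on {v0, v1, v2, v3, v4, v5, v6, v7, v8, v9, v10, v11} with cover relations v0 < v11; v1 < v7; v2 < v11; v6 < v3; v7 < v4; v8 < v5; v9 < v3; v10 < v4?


A comparable pair {a,b} has a < b or b < a in the order.
Count unordered pairs where one element is strictly below the other.
Examples: {v0,v11}, {v1,v4}, {v1,v7}, {v2,v11}, ...
Total comparable pairs: 9


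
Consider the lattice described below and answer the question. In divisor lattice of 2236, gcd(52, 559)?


Meet=gcd.
gcd(52,559)=13


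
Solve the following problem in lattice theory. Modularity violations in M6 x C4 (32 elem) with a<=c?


Modular law: if a <= c then a v (b ^ c) = (a v b) ^ c.
Check all triples (a,b,c) with a <= c among 32 elements.
This lattice is modular (diamonds M_m and their chain-products are modular).
Total violating triples: 0


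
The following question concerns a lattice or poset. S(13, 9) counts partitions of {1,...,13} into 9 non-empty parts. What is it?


S(n,k) = k*S(n-1,k) + S(n-1,k-1).
S(12,9) = 22275, S(12,8) = 159027
S(13,9) = 9*22275 + 159027 = 200475 + 159027
S(13,9) = 359502


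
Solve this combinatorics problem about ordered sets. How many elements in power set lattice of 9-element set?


Power set = 2^n.
2^9 = 512


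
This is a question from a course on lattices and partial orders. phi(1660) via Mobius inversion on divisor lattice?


phi(n) = n * prod_{p|n} (1 - 1/p).
Prime divisors of 1660: [2, 5, 83]
phi(1660) = 1660 * (1 - 1/2) * (1 - 1/5) * (1 - 1/83)
phi(1660) = 656


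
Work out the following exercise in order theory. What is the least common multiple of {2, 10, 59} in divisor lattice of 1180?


In a divisor lattice, join = lcm (least common multiple).
Compute lcm iteratively: start with first element, then lcm(current, next).
Elements: [2, 10, 59]
lcm(2,10) = 10
lcm(10,59) = 590
Final lcm = 590


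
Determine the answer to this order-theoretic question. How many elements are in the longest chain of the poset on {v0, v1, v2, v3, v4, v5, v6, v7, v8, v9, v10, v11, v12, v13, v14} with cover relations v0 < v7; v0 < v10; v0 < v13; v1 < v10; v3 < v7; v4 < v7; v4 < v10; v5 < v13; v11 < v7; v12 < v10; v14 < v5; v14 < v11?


A chain is a totally ordered subset; we count the number of elements in a maximum chain.
Compute, for each element x, the size of the longest chain ending at x:
  v0: 1
  v1: 1
  v2: 1
  v3: 1
  v4: 1
  v6: 1
  ...
A maximum chain: v14 < v11 < v7
Number of elements in the longest chain: 3


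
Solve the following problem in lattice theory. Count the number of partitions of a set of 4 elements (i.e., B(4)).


B(n) = number of set partitions of an n-element set.
B(n) satisfies the recurrence: B(n+1) = sum_k C(n,k)*B(k).
B(4) = 15


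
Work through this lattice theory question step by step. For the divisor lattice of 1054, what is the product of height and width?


Height = length of longest chain minus 1; width = size of largest antichain.
A maximum chain: 1 | 31 | 527 | 1054  (height 3).
A maximum antichain: {2, 17, 31}  (width 3).
Product = 3 * 3 = 9


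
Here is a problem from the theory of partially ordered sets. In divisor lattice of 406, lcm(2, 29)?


Join=lcm.
gcd(2,29)=1
lcm=58


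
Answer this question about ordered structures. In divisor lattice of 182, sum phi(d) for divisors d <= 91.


Divisors of 182 up to 91: [1, 2, 7, 13, 14, 26, 91]
phi values: [1, 1, 6, 12, 6, 12, 72]
Sum = 110


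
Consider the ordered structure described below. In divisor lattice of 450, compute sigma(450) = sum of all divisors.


sigma(n) = sum of divisors.
Divisors of 450: [1, 2, 3, 5, 6, 9, 10, 15, 18, 25, 30, 45, 50, 75, 90, 150, 225, 450]
Sum = 1209


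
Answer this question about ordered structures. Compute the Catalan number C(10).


C(n) = C(2n, n) / (n+1).
C(20, 10) = 184756
C(10) = 184756 / 11 = 16796


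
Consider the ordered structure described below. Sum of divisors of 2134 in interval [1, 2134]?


Interval [1,2134] in divisors of 2134: [1, 2, 11, 22, 97, 194, 1067, 2134]
Sum = 3528


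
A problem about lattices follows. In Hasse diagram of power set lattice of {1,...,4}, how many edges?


A cover relation a -< b holds when a < b with no c strictly between.
Cover relations:
  {} -< {1}
  {} -< {2}
  {} -< {3}
  {} -< {4}
  {1} -< {1,2}
  {1} -< {1,3}
  {1} -< {1,4}
  {2} -< {1,2}
  ...24 more
Total: 32


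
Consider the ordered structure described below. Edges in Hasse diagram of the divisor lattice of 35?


A cover relation a -< b holds when a < b with no c strictly between.
Cover relations:
  1 -< 5
  1 -< 7
  5 -< 35
  7 -< 35
Total: 4


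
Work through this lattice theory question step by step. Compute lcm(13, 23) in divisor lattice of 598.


In a divisor lattice, join = lcm (least common multiple).
gcd(13,23) = 1
lcm(13,23) = 13*23/gcd = 299/1 = 299


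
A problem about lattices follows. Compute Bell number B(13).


B(n) = number of set partitions of an n-element set.
B(n) satisfies the recurrence: B(n+1) = sum_k C(n,k)*B(k).
B(13) = 27644437


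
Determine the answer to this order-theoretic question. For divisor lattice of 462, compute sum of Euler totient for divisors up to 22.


Divisors of 462 up to 22: [1, 2, 3, 6, 7, 11, 14, 21, 22]
phi values: [1, 1, 2, 2, 6, 10, 6, 12, 10]
Sum = 50


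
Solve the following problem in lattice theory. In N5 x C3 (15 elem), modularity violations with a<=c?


Modular law: if a <= c then a v (b ^ c) = (a v b) ^ c.
Check all triples (a,b,c) with a <= c among 15 elements.
  e.g. a=(a,0), b=(c,0), c=(b,0): lhs=(a,0) != rhs=(b,0)
  e.g. a=(a,0), b=(c,1), c=(b,0): lhs=(a,0) != rhs=(b,0)
Total violating triples: 18


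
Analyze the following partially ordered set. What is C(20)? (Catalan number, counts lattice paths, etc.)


C(n) = C(2n, n) / (n+1).
C(40, 20) = 137846528820
C(20) = 137846528820 / 21 = 6564120420


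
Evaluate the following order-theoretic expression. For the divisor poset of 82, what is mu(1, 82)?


In a divisor lattice, mu(a,b) = mu(b/a) where mu is the classical Mobius function.
b/a = 82/1 = 82
Prime factorization of 82: primes [2, 41]
82 is squarefree with 2 prime factor(s), so mu(82) = (-1)^2 = 1


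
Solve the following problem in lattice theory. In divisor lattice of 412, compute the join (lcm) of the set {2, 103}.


In a divisor lattice, join = lcm (least common multiple).
Compute lcm iteratively: start with first element, then lcm(current, next).
Elements: [2, 103]
lcm(2,103) = 206
Final lcm = 206


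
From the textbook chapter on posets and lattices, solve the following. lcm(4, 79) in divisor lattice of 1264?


Join=lcm.
gcd(4,79)=1
lcm=316


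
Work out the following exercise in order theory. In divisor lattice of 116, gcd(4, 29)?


Meet=gcd.
gcd(4,29)=1


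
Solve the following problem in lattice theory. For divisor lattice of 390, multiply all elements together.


Divisors of 390: [1, 2, 3, 5, 6, 10, 13, 15, 26, 30, 39, 65, 78, 130, 195, 390]
Product = n^(d(n)/2) = 390^(16/2)
Product = 535200926048100000000


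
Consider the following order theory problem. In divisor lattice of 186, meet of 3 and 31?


In a divisor lattice, meet = gcd (greatest common divisor).
By Euclidean algorithm or factoring: gcd(3,31) = 1


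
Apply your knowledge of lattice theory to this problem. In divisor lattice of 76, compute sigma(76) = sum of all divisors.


sigma(n) = sum of divisors.
Divisors of 76: [1, 2, 4, 19, 38, 76]
Sum = 140


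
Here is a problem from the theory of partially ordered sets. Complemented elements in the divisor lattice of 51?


An element a is complemented if some b has a meet b = bottom, a join b = top.
a is complemented iff gcd(a, n/a)=1, i.e. a is a unitary divisor of 51.
Complemented elements: 1, 3, 17, 51
Count: 4


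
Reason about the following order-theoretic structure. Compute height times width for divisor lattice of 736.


Height = length of longest chain minus 1; width = size of largest antichain.
A maximum chain: 1 | 23 | 46 | 92 | 184 | 368 | 736  (height 6).
A maximum antichain: {2, 23}  (width 2).
Product = 6 * 2 = 12


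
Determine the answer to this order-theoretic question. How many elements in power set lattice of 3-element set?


Power set = 2^n.
2^3 = 8


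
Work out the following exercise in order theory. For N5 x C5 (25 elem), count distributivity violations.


Distributive law: a ^ (b v c) = (a ^ b) v (a ^ c).
Check all 25^3 = 15625 ordered triples (a,b,c).
  e.g. a=(b,0), b=(a,0), c=(c,0): lhs=(b,0) != rhs=(a,0)
  e.g. a=(b,0), b=(a,0), c=(c,1): lhs=(b,0) != rhs=(a,0)
Total violating triples: 250


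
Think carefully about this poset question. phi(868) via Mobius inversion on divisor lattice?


phi(n) = n * prod_{p|n} (1 - 1/p).
Prime divisors of 868: [2, 7, 31]
phi(868) = 868 * (1 - 1/2) * (1 - 1/7) * (1 - 1/31)
phi(868) = 360


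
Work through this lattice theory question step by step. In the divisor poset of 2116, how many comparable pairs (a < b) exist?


A comparable pair {a,b} has a < b or b < a in the order.
Count unordered pairs where one element is strictly below the other.
Examples: {1,2}, {1,4}, {1,23}, {1,46}, ...
Total comparable pairs: 27


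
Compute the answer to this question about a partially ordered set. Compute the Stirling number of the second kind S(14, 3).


S(n,k) = k*S(n-1,k) + S(n-1,k-1).
S(13,3) = 261625, S(13,2) = 4095
S(14,3) = 3*261625 + 4095 = 784875 + 4095
S(14,3) = 788970


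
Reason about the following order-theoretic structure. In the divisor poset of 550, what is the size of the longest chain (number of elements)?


A chain is a totally ordered subset; we count the number of elements in a maximum chain.
Compute, for each element x, the size of the longest chain ending at x:
  1: 1
  2: 2
  5: 2
  11: 2
  25: 3
  10: 3
  ...
A maximum chain: 1 < 2 < 10 < 50 < 550
Number of elements in the longest chain: 5


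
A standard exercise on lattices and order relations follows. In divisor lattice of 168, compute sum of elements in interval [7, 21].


Interval [7,21] in divisors of 168: [7, 21]
Sum = 28


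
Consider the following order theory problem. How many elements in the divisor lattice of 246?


Divisors of 246: [1, 2, 3, 6, 41, 82, 123, 246]
Count: 8


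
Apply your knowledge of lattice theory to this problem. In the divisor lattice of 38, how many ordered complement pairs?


Complement pair (a,b): a meet b = bottom, a join b = top.
Here: gcd(a,b)=1 and lcm(a,b)=38, i.e. a*b=38 with a,b coprime.
Pairs found: (1,38), (2,19), (19,2), (38,1)
Total ordered pairs: 4


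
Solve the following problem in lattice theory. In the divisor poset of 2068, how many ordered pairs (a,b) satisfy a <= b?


The order relation is {(a,b) : a <= b}, reflexive so it includes (a,a).
Examples: (1,1), (1,1034), (1,11), (1,188), (1,2), ...
Total ordered pairs: 54


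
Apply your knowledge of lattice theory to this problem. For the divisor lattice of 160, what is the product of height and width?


Height = length of longest chain minus 1; width = size of largest antichain.
A maximum chain: 1 | 5 | 10 | 20 | 40 | 80 | 160  (height 6).
A maximum antichain: {2, 5}  (width 2).
Product = 6 * 2 = 12


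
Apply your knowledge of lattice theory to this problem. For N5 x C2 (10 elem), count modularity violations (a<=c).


Modular law: if a <= c then a v (b ^ c) = (a v b) ^ c.
Check all triples (a,b,c) with a <= c among 10 elements.
  e.g. a=(a,0), b=(c,0), c=(b,0): lhs=(a,0) != rhs=(b,0)
  e.g. a=(a,0), b=(c,1), c=(b,0): lhs=(a,0) != rhs=(b,0)
Total violating triples: 6


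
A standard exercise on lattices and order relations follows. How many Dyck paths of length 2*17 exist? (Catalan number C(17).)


C(n) = C(2n, n) / (n+1).
C(34, 17) = 2333606220
C(17) = 2333606220 / 18 = 129644790


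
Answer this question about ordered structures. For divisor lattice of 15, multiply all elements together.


Divisors of 15: [1, 3, 5, 15]
Product = n^(d(n)/2) = 15^(4/2)
Product = 225


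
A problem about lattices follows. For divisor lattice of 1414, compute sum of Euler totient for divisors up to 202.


Divisors of 1414 up to 202: [1, 2, 7, 14, 101, 202]
phi values: [1, 1, 6, 6, 100, 100]
Sum = 214


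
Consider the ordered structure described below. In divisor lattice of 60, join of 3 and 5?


In a divisor lattice, join = lcm (least common multiple).
gcd(3,5) = 1
lcm(3,5) = 3*5/gcd = 15/1 = 15


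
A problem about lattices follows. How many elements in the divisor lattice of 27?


Divisors of 27: [1, 3, 9, 27]
Count: 4


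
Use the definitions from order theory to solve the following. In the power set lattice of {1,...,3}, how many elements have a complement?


An element a is complemented if some b has a meet b = bottom, a join b = top.
every subset A has complement S\A, so all elements are complemented.
Complemented elements: {}, {1}, {2}, {3}, {1,2}, {1,3}, ... (2 more)
Count: 8


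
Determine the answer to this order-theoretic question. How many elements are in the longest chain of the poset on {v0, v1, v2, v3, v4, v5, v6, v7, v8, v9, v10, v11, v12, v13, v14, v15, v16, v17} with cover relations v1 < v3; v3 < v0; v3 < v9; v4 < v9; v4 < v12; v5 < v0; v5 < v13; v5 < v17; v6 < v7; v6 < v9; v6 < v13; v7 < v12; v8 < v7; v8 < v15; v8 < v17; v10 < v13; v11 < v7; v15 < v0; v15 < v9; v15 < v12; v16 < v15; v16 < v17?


A chain is a totally ordered subset; we count the number of elements in a maximum chain.
Compute, for each element x, the size of the longest chain ending at x:
  v1: 1
  v2: 1
  v4: 1
  v5: 1
  v6: 1
  v8: 1
  ...
A maximum chain: v1 < v3 < v0
Number of elements in the longest chain: 3


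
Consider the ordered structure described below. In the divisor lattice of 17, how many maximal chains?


A maximal chain goes from the minimum element to a maximal element via cover relations.
Counting all min-to-max paths in the cover graph.
Total maximal chains: 1


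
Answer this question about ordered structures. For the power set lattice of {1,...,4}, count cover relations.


A cover relation a -< b holds when a < b with no c strictly between.
Cover relations:
  {} -< {1}
  {} -< {2}
  {} -< {3}
  {} -< {4}
  {1} -< {1,2}
  {1} -< {1,3}
  {1} -< {1,4}
  {2} -< {1,2}
  ...24 more
Total: 32


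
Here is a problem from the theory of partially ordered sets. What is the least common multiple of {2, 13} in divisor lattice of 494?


In a divisor lattice, join = lcm (least common multiple).
Compute lcm iteratively: start with first element, then lcm(current, next).
Elements: [2, 13]
lcm(2,13) = 26
Final lcm = 26


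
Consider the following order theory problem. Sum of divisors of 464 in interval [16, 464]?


Interval [16,464] in divisors of 464: [16, 464]
Sum = 480


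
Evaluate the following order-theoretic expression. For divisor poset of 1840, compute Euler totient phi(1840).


phi(n) = n * prod_{p|n} (1 - 1/p).
Prime divisors of 1840: [2, 5, 23]
phi(1840) = 1840 * (1 - 1/2) * (1 - 1/5) * (1 - 1/23)
phi(1840) = 704


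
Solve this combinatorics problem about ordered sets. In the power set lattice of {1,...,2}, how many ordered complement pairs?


Complement pair (a,b): a meet b = bottom, a join b = top.
Here: A intersect B = {} and A union B = {1,...,2}.
Pairs found: ({},{1,2}), ({1},{2}), ({2},{1}), ({1,2},{})
Total ordered pairs: 4


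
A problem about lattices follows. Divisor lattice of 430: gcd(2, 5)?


Meet=gcd.
gcd(2,5)=1


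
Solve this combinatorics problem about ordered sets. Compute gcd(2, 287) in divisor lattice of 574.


In a divisor lattice, meet = gcd (greatest common divisor).
By Euclidean algorithm or factoring: gcd(2,287) = 1


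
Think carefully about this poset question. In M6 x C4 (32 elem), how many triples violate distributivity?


Distributive law: a ^ (b v c) = (a ^ b) v (a ^ c).
Check all 32^3 = 32768 ordered triples (a,b,c).
  e.g. a=(a1,0), b=(a2,0), c=(a3,0): lhs=(a1,0) != rhs=(0,0)
  e.g. a=(a1,0), b=(a2,0), c=(a3,1): lhs=(a1,0) != rhs=(0,0)
Total violating triples: 7680


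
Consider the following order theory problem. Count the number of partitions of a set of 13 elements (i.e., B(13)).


B(n) = number of set partitions of an n-element set.
B(n) satisfies the recurrence: B(n+1) = sum_k C(n,k)*B(k).
B(13) = 27644437


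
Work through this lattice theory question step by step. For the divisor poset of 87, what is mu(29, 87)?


In a divisor lattice, mu(a,b) = mu(b/a) where mu is the classical Mobius function.
b/a = 87/29 = 3
Prime factorization of 3: primes [3]
3 is squarefree with 1 prime factor(s), so mu(3) = (-1)^1 = -1


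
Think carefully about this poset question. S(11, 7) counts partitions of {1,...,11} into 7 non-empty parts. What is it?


S(n,k) = k*S(n-1,k) + S(n-1,k-1).
S(10,7) = 5880, S(10,6) = 22827
S(11,7) = 7*5880 + 22827 = 41160 + 22827
S(11,7) = 63987


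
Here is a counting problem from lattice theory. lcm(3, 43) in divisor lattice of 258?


Join=lcm.
gcd(3,43)=1
lcm=129


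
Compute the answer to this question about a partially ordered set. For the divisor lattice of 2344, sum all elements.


sigma(n) = sum of divisors.
Divisors of 2344: [1, 2, 4, 8, 293, 586, 1172, 2344]
Sum = 4410


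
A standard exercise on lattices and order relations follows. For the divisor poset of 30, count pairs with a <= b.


The order relation is {(a,b) : a <= b}, reflexive so it includes (a,a).
Examples: (1,1), (1,10), (1,15), (1,2), (1,3), ...
Total ordered pairs: 27


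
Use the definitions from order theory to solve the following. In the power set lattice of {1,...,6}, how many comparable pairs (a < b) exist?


A comparable pair {a,b} has a < b or b < a in the order.
Count unordered pairs where one element is strictly below the other.
Examples: {{},{1}}, {{},{2}}, {{},{3}}, {{},{4}}, ...
Total comparable pairs: 665


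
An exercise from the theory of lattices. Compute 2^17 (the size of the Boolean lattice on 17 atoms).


Power set = 2^n.
2^17 = 131072


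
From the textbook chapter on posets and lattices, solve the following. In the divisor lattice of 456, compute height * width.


Height = length of longest chain minus 1; width = size of largest antichain.
A maximum chain: 1 | 19 | 57 | 114 | 228 | 456  (height 5).
A maximum antichain: {4, 6, 38, 57}  (width 4).
Product = 5 * 4 = 20


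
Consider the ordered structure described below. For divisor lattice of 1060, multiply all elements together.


Divisors of 1060: [1, 2, 4, 5, 10, 20, 53, 106, 212, 265, 530, 1060]
Product = n^(d(n)/2) = 1060^(12/2)
Product = 1418519112256000000


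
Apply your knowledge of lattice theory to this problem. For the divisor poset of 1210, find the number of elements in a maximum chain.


A chain is a totally ordered subset; we count the number of elements in a maximum chain.
Compute, for each element x, the size of the longest chain ending at x:
  1: 1
  2: 2
  5: 2
  11: 2
  121: 3
  10: 3
  ...
A maximum chain: 1 < 2 < 10 < 110 < 1210
Number of elements in the longest chain: 5


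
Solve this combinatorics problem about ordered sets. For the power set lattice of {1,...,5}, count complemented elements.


An element a is complemented if some b has a meet b = bottom, a join b = top.
every subset A has complement S\A, so all elements are complemented.
Complemented elements: {}, {1}, {2}, {3}, {4}, {5}, ... (26 more)
Count: 32


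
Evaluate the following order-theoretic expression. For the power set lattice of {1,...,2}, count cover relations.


A cover relation a -< b holds when a < b with no c strictly between.
Cover relations:
  {} -< {1}
  {} -< {2}
  {1} -< {1,2}
  {2} -< {1,2}
Total: 4


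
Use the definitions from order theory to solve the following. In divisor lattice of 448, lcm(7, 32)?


Join=lcm.
gcd(7,32)=1
lcm=224


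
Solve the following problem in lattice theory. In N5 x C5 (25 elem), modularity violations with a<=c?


Modular law: if a <= c then a v (b ^ c) = (a v b) ^ c.
Check all triples (a,b,c) with a <= c among 25 elements.
  e.g. a=(a,0), b=(c,0), c=(b,0): lhs=(a,0) != rhs=(b,0)
  e.g. a=(a,0), b=(c,1), c=(b,0): lhs=(a,0) != rhs=(b,0)
Total violating triples: 75


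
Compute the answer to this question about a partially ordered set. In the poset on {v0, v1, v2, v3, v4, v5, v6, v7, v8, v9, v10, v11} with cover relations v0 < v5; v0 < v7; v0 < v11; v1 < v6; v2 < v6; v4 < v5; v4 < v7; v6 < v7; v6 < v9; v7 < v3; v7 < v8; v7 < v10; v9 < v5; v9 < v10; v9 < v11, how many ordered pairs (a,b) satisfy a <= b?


The order relation is {(a,b) : a <= b}, reflexive so it includes (a,a).
Examples: (v0,v0), (v0,v10), (v0,v11), (v0,v3), (v0,v5), ...
Total ordered pairs: 52


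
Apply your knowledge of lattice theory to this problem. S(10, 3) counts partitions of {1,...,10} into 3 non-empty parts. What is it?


S(n,k) = k*S(n-1,k) + S(n-1,k-1).
S(9,3) = 3025, S(9,2) = 255
S(10,3) = 3*3025 + 255 = 9075 + 255
S(10,3) = 9330


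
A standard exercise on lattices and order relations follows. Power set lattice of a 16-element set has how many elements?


Power set = 2^n.
2^16 = 65536


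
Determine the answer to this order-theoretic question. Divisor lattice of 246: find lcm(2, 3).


In a divisor lattice, join = lcm (least common multiple).
gcd(2,3) = 1
lcm(2,3) = 2*3/gcd = 6/1 = 6


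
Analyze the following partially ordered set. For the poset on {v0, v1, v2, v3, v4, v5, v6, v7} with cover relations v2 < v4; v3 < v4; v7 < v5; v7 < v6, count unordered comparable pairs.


A comparable pair {a,b} has a < b or b < a in the order.
Count unordered pairs where one element is strictly below the other.
Examples: {v2,v4}, {v3,v4}, {v5,v7}, {v6,v7}
Total comparable pairs: 4


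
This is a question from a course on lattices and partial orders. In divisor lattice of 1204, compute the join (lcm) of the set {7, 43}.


In a divisor lattice, join = lcm (least common multiple).
Compute lcm iteratively: start with first element, then lcm(current, next).
Elements: [7, 43]
lcm(7,43) = 301
Final lcm = 301


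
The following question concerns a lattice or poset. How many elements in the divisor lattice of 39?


Divisors of 39: [1, 3, 13, 39]
Count: 4


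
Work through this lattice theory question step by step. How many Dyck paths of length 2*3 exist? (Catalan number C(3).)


C(n) = C(2n, n) / (n+1).
C(6, 3) = 20
C(3) = 20 / 4 = 5


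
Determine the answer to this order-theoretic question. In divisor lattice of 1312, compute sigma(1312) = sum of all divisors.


sigma(n) = sum of divisors.
Divisors of 1312: [1, 2, 4, 8, 16, 32, 41, 82, 164, 328, 656, 1312]
Sum = 2646


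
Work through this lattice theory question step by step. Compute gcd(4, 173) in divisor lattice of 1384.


In a divisor lattice, meet = gcd (greatest common divisor).
By Euclidean algorithm or factoring: gcd(4,173) = 1


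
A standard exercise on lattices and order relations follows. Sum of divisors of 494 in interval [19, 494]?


Interval [19,494] in divisors of 494: [19, 38, 247, 494]
Sum = 798


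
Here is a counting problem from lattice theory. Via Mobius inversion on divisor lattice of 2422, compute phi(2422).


phi(n) = n * prod_{p|n} (1 - 1/p).
Prime divisors of 2422: [2, 7, 173]
phi(2422) = 2422 * (1 - 1/2) * (1 - 1/7) * (1 - 1/173)
phi(2422) = 1032


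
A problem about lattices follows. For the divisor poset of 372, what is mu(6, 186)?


In a divisor lattice, mu(a,b) = mu(b/a) where mu is the classical Mobius function.
b/a = 186/6 = 31
Prime factorization of 31: primes [31]
31 is squarefree with 1 prime factor(s), so mu(31) = (-1)^1 = -1


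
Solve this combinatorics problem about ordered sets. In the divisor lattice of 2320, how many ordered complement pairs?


Complement pair (a,b): a meet b = bottom, a join b = top.
Here: gcd(a,b)=1 and lcm(a,b)=2320, i.e. a*b=2320 with a,b coprime.
Pairs found: (1,2320), (5,464), (16,145), (29,80), ... (4 more)
Total ordered pairs: 8


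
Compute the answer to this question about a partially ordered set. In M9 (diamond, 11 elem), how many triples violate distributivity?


Distributive law: a ^ (b v c) = (a ^ b) v (a ^ c).
Check all 11^3 = 1331 ordered triples (a,b,c).
  e.g. a=a1, b=a2, c=a3: lhs=a1 != rhs=0
  e.g. a=a1, b=a2, c=a4: lhs=a1 != rhs=0
Total violating triples: 504


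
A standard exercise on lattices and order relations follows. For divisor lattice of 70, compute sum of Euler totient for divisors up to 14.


Divisors of 70 up to 14: [1, 2, 5, 7, 10, 14]
phi values: [1, 1, 4, 6, 4, 6]
Sum = 22


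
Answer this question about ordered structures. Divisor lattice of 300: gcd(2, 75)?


Meet=gcd.
gcd(2,75)=1


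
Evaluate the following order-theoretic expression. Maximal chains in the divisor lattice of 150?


A maximal chain goes from the minimum element to a maximal element via cover relations.
Counting all min-to-max paths in the cover graph.
Total maximal chains: 12


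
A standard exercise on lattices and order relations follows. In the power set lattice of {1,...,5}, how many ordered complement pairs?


Complement pair (a,b): a meet b = bottom, a join b = top.
Here: A intersect B = {} and A union B = {1,...,5}.
Pairs found: ({},{1,2,3,4,5}), ({1},{2,3,4,5}), ({2},{1,3,4,5}), ({3},{1,2,4,5}), ... (28 more)
Total ordered pairs: 32


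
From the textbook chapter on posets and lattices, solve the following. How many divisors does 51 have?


Divisors of 51: [1, 3, 17, 51]
Count: 4


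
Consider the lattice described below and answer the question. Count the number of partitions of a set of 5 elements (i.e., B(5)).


B(n) = number of set partitions of an n-element set.
B(n) satisfies the recurrence: B(n+1) = sum_k C(n,k)*B(k).
B(5) = 52


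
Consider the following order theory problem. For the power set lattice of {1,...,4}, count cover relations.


A cover relation a -< b holds when a < b with no c strictly between.
Cover relations:
  {} -< {1}
  {} -< {2}
  {} -< {3}
  {} -< {4}
  {1} -< {1,2}
  {1} -< {1,3}
  {1} -< {1,4}
  {2} -< {1,2}
  ...24 more
Total: 32


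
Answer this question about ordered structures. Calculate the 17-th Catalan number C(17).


C(n) = C(2n, n) / (n+1).
C(34, 17) = 2333606220
C(17) = 2333606220 / 18 = 129644790


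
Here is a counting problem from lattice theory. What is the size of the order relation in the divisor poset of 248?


The order relation is {(a,b) : a <= b}, reflexive so it includes (a,a).
Examples: (1,1), (1,124), (1,2), (1,248), (1,31), ...
Total ordered pairs: 30


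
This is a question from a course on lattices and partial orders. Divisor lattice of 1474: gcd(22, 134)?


Meet=gcd.
gcd(22,134)=2


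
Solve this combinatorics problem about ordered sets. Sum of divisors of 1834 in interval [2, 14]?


Interval [2,14] in divisors of 1834: [2, 14]
Sum = 16


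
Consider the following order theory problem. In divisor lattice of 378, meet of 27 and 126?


In a divisor lattice, meet = gcd (greatest common divisor).
By Euclidean algorithm or factoring: gcd(27,126) = 9


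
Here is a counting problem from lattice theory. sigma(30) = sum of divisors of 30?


sigma(n) = sum of divisors.
Divisors of 30: [1, 2, 3, 5, 6, 10, 15, 30]
Sum = 72


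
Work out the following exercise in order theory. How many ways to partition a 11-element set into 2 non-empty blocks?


S(n,k) = k*S(n-1,k) + S(n-1,k-1).
S(10,2) = 511, S(10,1) = 1
S(11,2) = 2*511 + 1 = 1022 + 1
S(11,2) = 1023


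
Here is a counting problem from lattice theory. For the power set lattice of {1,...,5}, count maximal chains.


A maximal chain goes from the minimum element to a maximal element via cover relations.
Counting all min-to-max paths in the cover graph.
Total maximal chains: 120


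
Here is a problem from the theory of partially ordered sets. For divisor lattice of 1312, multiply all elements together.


Divisors of 1312: [1, 2, 4, 8, 16, 32, 41, 82, 164, 328, 656, 1312]
Product = n^(d(n)/2) = 1312^(12/2)
Product = 5100385591921475584


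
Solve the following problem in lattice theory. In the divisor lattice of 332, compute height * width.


Height = length of longest chain minus 1; width = size of largest antichain.
A maximum chain: 1 | 83 | 166 | 332  (height 3).
A maximum antichain: {2, 83}  (width 2).
Product = 3 * 2 = 6


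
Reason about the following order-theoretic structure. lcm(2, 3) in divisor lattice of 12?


Join=lcm.
gcd(2,3)=1
lcm=6


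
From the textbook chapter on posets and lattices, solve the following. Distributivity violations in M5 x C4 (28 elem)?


Distributive law: a ^ (b v c) = (a ^ b) v (a ^ c).
Check all 28^3 = 21952 ordered triples (a,b,c).
  e.g. a=(a1,0), b=(a2,0), c=(a3,0): lhs=(a1,0) != rhs=(0,0)
  e.g. a=(a1,0), b=(a2,0), c=(a3,1): lhs=(a1,0) != rhs=(0,0)
Total violating triples: 3840


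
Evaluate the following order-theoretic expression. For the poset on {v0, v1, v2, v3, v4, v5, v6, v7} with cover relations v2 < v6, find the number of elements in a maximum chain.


A chain is a totally ordered subset; we count the number of elements in a maximum chain.
Compute, for each element x, the size of the longest chain ending at x:
  v0: 1
  v1: 1
  v2: 1
  v3: 1
  v4: 1
  v5: 1
  ...
A maximum chain: v2 < v6
Number of elements in the longest chain: 2


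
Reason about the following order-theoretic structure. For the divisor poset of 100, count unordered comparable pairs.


A comparable pair {a,b} has a < b or b < a in the order.
Count unordered pairs where one element is strictly below the other.
Examples: {1,2}, {1,4}, {1,5}, {1,10}, ...
Total comparable pairs: 27


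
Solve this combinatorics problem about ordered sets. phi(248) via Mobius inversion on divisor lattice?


phi(n) = n * prod_{p|n} (1 - 1/p).
Prime divisors of 248: [2, 31]
phi(248) = 248 * (1 - 1/2) * (1 - 1/31)
phi(248) = 120


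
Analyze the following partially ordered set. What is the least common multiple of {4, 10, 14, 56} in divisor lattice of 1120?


In a divisor lattice, join = lcm (least common multiple).
Compute lcm iteratively: start with first element, then lcm(current, next).
Elements: [4, 10, 14, 56]
lcm(4,10) = 20
lcm(20,14) = 140
lcm(140,56) = 280
Final lcm = 280


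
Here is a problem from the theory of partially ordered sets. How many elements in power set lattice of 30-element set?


Power set = 2^n.
2^30 = 1073741824


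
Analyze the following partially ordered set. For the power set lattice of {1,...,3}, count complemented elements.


An element a is complemented if some b has a meet b = bottom, a join b = top.
every subset A has complement S\A, so all elements are complemented.
Complemented elements: {}, {1}, {2}, {3}, {1,2}, {1,3}, ... (2 more)
Count: 8


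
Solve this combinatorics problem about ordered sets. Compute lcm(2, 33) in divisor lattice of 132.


In a divisor lattice, join = lcm (least common multiple).
gcd(2,33) = 1
lcm(2,33) = 2*33/gcd = 66/1 = 66


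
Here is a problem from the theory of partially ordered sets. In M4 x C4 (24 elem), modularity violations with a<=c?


Modular law: if a <= c then a v (b ^ c) = (a v b) ^ c.
Check all triples (a,b,c) with a <= c among 24 elements.
This lattice is modular (diamonds M_m and their chain-products are modular).
Total violating triples: 0


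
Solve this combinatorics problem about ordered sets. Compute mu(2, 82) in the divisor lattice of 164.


In a divisor lattice, mu(a,b) = mu(b/a) where mu is the classical Mobius function.
b/a = 82/2 = 41
Prime factorization of 41: primes [41]
41 is squarefree with 1 prime factor(s), so mu(41) = (-1)^1 = -1


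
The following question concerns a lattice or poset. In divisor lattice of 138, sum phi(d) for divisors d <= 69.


Divisors of 138 up to 69: [1, 2, 3, 6, 23, 46, 69]
phi values: [1, 1, 2, 2, 22, 22, 44]
Sum = 94


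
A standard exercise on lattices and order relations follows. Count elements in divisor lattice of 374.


Divisors of 374: [1, 2, 11, 17, 22, 34, 187, 374]
Count: 8


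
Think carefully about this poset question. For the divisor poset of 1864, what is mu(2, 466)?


In a divisor lattice, mu(a,b) = mu(b/a) where mu is the classical Mobius function.
b/a = 466/2 = 233
Prime factorization of 233: primes [233]
233 is squarefree with 1 prime factor(s), so mu(233) = (-1)^1 = -1


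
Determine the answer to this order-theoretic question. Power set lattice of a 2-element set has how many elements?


Power set = 2^n.
2^2 = 4


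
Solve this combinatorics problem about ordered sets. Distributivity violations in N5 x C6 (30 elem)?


Distributive law: a ^ (b v c) = (a ^ b) v (a ^ c).
Check all 30^3 = 27000 ordered triples (a,b,c).
  e.g. a=(b,0), b=(a,0), c=(c,0): lhs=(b,0) != rhs=(a,0)
  e.g. a=(b,0), b=(a,0), c=(c,1): lhs=(b,0) != rhs=(a,0)
Total violating triples: 432


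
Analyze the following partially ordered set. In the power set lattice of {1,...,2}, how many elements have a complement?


An element a is complemented if some b has a meet b = bottom, a join b = top.
every subset A has complement S\A, so all elements are complemented.
Complemented elements: {}, {1}, {2}, {1,2}
Count: 4


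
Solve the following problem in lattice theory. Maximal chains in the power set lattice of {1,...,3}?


A maximal chain goes from the minimum element to a maximal element via cover relations.
Counting all min-to-max paths in the cover graph.
Total maximal chains: 6


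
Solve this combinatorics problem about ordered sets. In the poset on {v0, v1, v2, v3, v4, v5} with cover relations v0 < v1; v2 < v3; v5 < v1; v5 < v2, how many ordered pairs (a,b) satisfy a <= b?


The order relation is {(a,b) : a <= b}, reflexive so it includes (a,a).
Examples: (v0,v0), (v0,v1), (v1,v1), (v2,v2), (v2,v3), ...
Total ordered pairs: 11


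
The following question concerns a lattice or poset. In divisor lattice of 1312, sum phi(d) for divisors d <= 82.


Divisors of 1312 up to 82: [1, 2, 4, 8, 16, 32, 41, 82]
phi values: [1, 1, 2, 4, 8, 16, 40, 40]
Sum = 112


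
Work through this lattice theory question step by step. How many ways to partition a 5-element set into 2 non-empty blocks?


S(n,k) = k*S(n-1,k) + S(n-1,k-1).
S(4,2) = 7, S(4,1) = 1
S(5,2) = 2*7 + 1 = 14 + 1
S(5,2) = 15


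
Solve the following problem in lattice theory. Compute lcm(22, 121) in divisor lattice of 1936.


In a divisor lattice, join = lcm (least common multiple).
gcd(22,121) = 11
lcm(22,121) = 22*121/gcd = 2662/11 = 242


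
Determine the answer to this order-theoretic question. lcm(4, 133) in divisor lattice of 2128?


Join=lcm.
gcd(4,133)=1
lcm=532


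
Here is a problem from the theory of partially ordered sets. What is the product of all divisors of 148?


Divisors of 148: [1, 2, 4, 37, 74, 148]
Product = n^(d(n)/2) = 148^(6/2)
Product = 3241792
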